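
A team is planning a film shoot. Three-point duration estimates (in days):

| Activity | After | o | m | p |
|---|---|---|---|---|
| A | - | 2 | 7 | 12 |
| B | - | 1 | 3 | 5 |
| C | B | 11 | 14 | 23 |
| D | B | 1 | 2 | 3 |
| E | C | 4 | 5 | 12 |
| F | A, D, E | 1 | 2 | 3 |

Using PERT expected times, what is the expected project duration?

te_A = (2 + 4·7 + 12)/6 = 42/6 = 7
te_B = (1 + 4·3 + 5)/6 = 18/6 = 3
te_C = (11 + 4·14 + 23)/6 = 90/6 = 15
te_D = (1 + 4·2 + 3)/6 = 12/6 = 2
te_E = (4 + 4·5 + 12)/6 = 36/6 = 6
te_F = (1 + 4·2 + 3)/6 = 12/6 = 2

Forward pass:
ES_A = 0; EF_A = 7
ES_B = 0; EF_B = 3
ES_C = 3; EF_C = 3+15 = 18
ES_D = 3; EF_D = 3+2 = 5
ES_E = 18; EF_E = 18+6 = 24
ES_F = max(EF_A=7, EF_D=5, EF_E=24) = 24; EF_F = 24+2 = 26
Expected project duration μ = 26 days. Critical path: B → C → E → F.

26 days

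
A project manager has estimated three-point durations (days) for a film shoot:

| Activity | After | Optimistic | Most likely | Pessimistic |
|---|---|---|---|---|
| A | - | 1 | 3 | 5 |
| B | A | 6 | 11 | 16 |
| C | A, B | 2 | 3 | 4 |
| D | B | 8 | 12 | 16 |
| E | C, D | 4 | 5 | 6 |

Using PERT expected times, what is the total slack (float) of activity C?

9 days

te_A = (1 + 4·3 + 5)/6 = 18/6 = 3
te_B = (6 + 4·11 + 16)/6 = 66/6 = 11
te_C = (2 + 4·3 + 4)/6 = 18/6 = 3
te_D = (8 + 4·12 + 16)/6 = 72/6 = 12
te_E = (4 + 4·5 + 6)/6 = 30/6 = 5

Forward pass:
ES_A = 0; EF_A = 3
ES_B = 3; EF_B = 3+11 = 14
ES_C = max(EF_A=3, EF_B=14) = 14; EF_C = 14+3 = 17
ES_D = 14; EF_D = 14+12 = 26
ES_E = max(EF_C=17, EF_D=26) = 26; EF_E = 26+5 = 31
Expected project duration μ = 31 days. Critical path: A → B → D → E.

Backward pass:
LF_E = 31; LS_E = 31−5 = 26
LF_D = LS_E = 26; LS_D = 26−12 = 14
LF_C = LS_E = 26; LS_C = 26−3 = 23
LF_B = min(LS_C=23, LS_D=14) = 14; LS_B = 14−11 = 3
LF_A = min(LS_B=3, LS_C=23) = 3; LS_A = 3−3 = 0
Slack_C = LS_C − ES_C = 23 − 14 = 9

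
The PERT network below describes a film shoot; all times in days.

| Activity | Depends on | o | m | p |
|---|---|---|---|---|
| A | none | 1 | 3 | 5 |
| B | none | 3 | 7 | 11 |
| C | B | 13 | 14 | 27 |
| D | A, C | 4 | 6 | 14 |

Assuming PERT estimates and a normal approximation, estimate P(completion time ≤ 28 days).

0.264

te_A = (1 + 4·3 + 5)/6 = 18/6 = 3; σ²_A = ((5−1)/6)² = 0.444
te_B = (3 + 4·7 + 11)/6 = 42/6 = 7; σ²_B = ((11−3)/6)² = 1.778
te_C = (13 + 4·14 + 27)/6 = 96/6 = 16; σ²_C = ((27−13)/6)² = 5.444
te_D = (4 + 4·6 + 14)/6 = 42/6 = 7; σ²_D = ((14−4)/6)² = 2.778

Forward pass:
ES_A = 0; EF_A = 3
ES_B = 0; EF_B = 7
ES_C = 7; EF_C = 7+16 = 23
ES_D = max(EF_A=3, EF_C=23) = 23; EF_D = 23+7 = 30
Expected project duration μ = 30 days. Critical path: B → C → D.

Variance along critical path = 1.778 + 5.444 + 2.778 = 10.000; σ = √10.000 = 3.162 days.
Z = (28 − 30) / 3.162 = -0.632
P(T ≤ 28) = Φ(-0.632) ≈ 0.264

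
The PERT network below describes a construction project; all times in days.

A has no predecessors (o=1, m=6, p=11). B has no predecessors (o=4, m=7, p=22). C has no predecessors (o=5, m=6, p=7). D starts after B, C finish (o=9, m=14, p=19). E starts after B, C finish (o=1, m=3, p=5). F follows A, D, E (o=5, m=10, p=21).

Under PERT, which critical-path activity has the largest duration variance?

te_A = (1 + 4·6 + 11)/6 = 36/6 = 6; σ²_A = ((11−1)/6)² = 2.778
te_B = (4 + 4·7 + 22)/6 = 54/6 = 9; σ²_B = ((22−4)/6)² = 9.000
te_C = (5 + 4·6 + 7)/6 = 36/6 = 6; σ²_C = ((7−5)/6)² = 0.111
te_D = (9 + 4·14 + 19)/6 = 84/6 = 14; σ²_D = ((19−9)/6)² = 2.778
te_E = (1 + 4·3 + 5)/6 = 18/6 = 3; σ²_E = ((5−1)/6)² = 0.444
te_F = (5 + 4·10 + 21)/6 = 66/6 = 11; σ²_F = ((21−5)/6)² = 7.111

Forward pass:
ES_A = 0; EF_A = 6
ES_B = 0; EF_B = 9
ES_C = 0; EF_C = 6
ES_D = max(EF_B=9, EF_C=6) = 9; EF_D = 9+14 = 23
ES_E = max(EF_B=9, EF_C=6) = 9; EF_E = 9+3 = 12
ES_F = max(EF_A=6, EF_D=23, EF_E=12) = 23; EF_F = 23+11 = 34
Expected project duration μ = 34 days. Critical path: B → D → F.

Variances on critical path: σ²_B=9.000, σ²_D=2.778, σ²_F=7.111.
Largest is σ²_B = 9.000.

B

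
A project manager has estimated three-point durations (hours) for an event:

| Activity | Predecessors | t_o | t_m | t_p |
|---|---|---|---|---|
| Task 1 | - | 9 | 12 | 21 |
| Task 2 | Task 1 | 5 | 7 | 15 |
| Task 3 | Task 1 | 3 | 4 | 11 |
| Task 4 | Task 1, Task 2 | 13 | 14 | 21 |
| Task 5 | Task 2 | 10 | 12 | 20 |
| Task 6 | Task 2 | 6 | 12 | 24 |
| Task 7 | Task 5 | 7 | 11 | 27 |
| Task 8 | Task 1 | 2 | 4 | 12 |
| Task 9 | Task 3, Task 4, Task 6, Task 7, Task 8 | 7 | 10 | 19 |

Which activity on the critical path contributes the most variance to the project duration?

Task 7

te_Task 1 = (9 + 4·12 + 21)/6 = 78/6 = 13; σ²_Task 1 = ((21−9)/6)² = 4.000
te_Task 2 = (5 + 4·7 + 15)/6 = 48/6 = 8; σ²_Task 2 = ((15−5)/6)² = 2.778
te_Task 3 = (3 + 4·4 + 11)/6 = 30/6 = 5; σ²_Task 3 = ((11−3)/6)² = 1.778
te_Task 4 = (13 + 4·14 + 21)/6 = 90/6 = 15; σ²_Task 4 = ((21−13)/6)² = 1.778
te_Task 5 = (10 + 4·12 + 20)/6 = 78/6 = 13; σ²_Task 5 = ((20−10)/6)² = 2.778
te_Task 6 = (6 + 4·12 + 24)/6 = 78/6 = 13; σ²_Task 6 = ((24−6)/6)² = 9.000
te_Task 7 = (7 + 4·11 + 27)/6 = 78/6 = 13; σ²_Task 7 = ((27−7)/6)² = 11.111
te_Task 8 = (2 + 4·4 + 12)/6 = 30/6 = 5; σ²_Task 8 = ((12−2)/6)² = 2.778
te_Task 9 = (7 + 4·10 + 19)/6 = 66/6 = 11; σ²_Task 9 = ((19−7)/6)² = 4.000

Forward pass:
ES_Task 1 = 0; EF_Task 1 = 13
ES_Task 2 = 13; EF_Task 2 = 13+8 = 21
ES_Task 3 = 13; EF_Task 3 = 13+5 = 18
ES_Task 4 = max(EF_Task 1=13, EF_Task 2=21) = 21; EF_Task 4 = 21+15 = 36
ES_Task 5 = 21; EF_Task 5 = 21+13 = 34
ES_Task 6 = 21; EF_Task 6 = 21+13 = 34
ES_Task 7 = 34; EF_Task 7 = 34+13 = 47
ES_Task 8 = 13; EF_Task 8 = 13+5 = 18
ES_Task 9 = max(EF_Task 3=18, EF_Task 4=36, EF_Task 6=34, EF_Task 7=47, EF_Task 8=18) = 47; EF_Task 9 = 47+11 = 58
Expected project duration μ = 58 hours. Critical path: Task 1 → Task 2 → Task 5 → Task 7 → Task 9.

Variances on critical path: σ²_Task 1=4.000, σ²_Task 2=2.778, σ²_Task 5=2.778, σ²_Task 7=11.111, σ²_Task 9=4.000.
Largest is σ²_Task 7 = 11.111.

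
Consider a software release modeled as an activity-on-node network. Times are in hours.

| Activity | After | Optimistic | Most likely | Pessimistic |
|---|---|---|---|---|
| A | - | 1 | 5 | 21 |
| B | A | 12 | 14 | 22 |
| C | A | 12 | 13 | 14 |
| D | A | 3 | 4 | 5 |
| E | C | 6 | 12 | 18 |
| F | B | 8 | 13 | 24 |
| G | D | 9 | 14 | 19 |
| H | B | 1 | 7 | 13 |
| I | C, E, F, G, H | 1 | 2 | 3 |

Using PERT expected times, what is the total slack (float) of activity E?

te_A = (1 + 4·5 + 21)/6 = 42/6 = 7
te_B = (12 + 4·14 + 22)/6 = 90/6 = 15
te_C = (12 + 4·13 + 14)/6 = 78/6 = 13
te_D = (3 + 4·4 + 5)/6 = 24/6 = 4
te_E = (6 + 4·12 + 18)/6 = 72/6 = 12
te_F = (8 + 4·13 + 24)/6 = 84/6 = 14
te_G = (9 + 4·14 + 19)/6 = 84/6 = 14
te_H = (1 + 4·7 + 13)/6 = 42/6 = 7
te_I = (1 + 4·2 + 3)/6 = 12/6 = 2

Forward pass:
ES_A = 0; EF_A = 7
ES_B = 7; EF_B = 7+15 = 22
ES_C = 7; EF_C = 7+13 = 20
ES_D = 7; EF_D = 7+4 = 11
ES_E = 20; EF_E = 20+12 = 32
ES_F = 22; EF_F = 22+14 = 36
ES_G = 11; EF_G = 11+14 = 25
ES_H = 22; EF_H = 22+7 = 29
ES_I = max(EF_C=20, EF_E=32, EF_F=36, EF_G=25, EF_H=29) = 36; EF_I = 36+2 = 38
Expected project duration μ = 38 hours. Critical path: A → B → F → I.

Backward pass:
LF_I = 38; LS_I = 38−2 = 36
LF_H = LS_I = 36; LS_H = 36−7 = 29
LF_G = LS_I = 36; LS_G = 36−14 = 22
LF_F = LS_I = 36; LS_F = 36−14 = 22
LF_E = LS_I = 36; LS_E = 36−12 = 24
LF_D = LS_G = 22; LS_D = 22−4 = 18
LF_C = min(LS_E=24, LS_I=36) = 24; LS_C = 24−13 = 11
LF_B = min(LS_F=22, LS_H=29) = 22; LS_B = 22−15 = 7
LF_A = min(LS_B=7, LS_C=11, LS_D=18) = 7; LS_A = 7−7 = 0
Slack_E = LS_E − ES_E = 24 − 20 = 4

4 hours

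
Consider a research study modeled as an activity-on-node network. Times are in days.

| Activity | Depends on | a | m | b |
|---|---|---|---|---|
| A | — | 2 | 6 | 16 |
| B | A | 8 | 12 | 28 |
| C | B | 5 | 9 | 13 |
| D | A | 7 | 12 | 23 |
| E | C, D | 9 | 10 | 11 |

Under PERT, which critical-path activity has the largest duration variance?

B

te_A = (2 + 4·6 + 16)/6 = 42/6 = 7; σ²_A = ((16−2)/6)² = 5.444
te_B = (8 + 4·12 + 28)/6 = 84/6 = 14; σ²_B = ((28−8)/6)² = 11.111
te_C = (5 + 4·9 + 13)/6 = 54/6 = 9; σ²_C = ((13−5)/6)² = 1.778
te_D = (7 + 4·12 + 23)/6 = 78/6 = 13; σ²_D = ((23−7)/6)² = 7.111
te_E = (9 + 4·10 + 11)/6 = 60/6 = 10; σ²_E = ((11−9)/6)² = 0.111

Forward pass:
ES_A = 0; EF_A = 7
ES_B = 7; EF_B = 7+14 = 21
ES_C = 21; EF_C = 21+9 = 30
ES_D = 7; EF_D = 7+13 = 20
ES_E = max(EF_C=30, EF_D=20) = 30; EF_E = 30+10 = 40
Expected project duration μ = 40 days. Critical path: A → B → C → E.

Variances on critical path: σ²_A=5.444, σ²_B=11.111, σ²_C=1.778, σ²_E=0.111.
Largest is σ²_B = 11.111.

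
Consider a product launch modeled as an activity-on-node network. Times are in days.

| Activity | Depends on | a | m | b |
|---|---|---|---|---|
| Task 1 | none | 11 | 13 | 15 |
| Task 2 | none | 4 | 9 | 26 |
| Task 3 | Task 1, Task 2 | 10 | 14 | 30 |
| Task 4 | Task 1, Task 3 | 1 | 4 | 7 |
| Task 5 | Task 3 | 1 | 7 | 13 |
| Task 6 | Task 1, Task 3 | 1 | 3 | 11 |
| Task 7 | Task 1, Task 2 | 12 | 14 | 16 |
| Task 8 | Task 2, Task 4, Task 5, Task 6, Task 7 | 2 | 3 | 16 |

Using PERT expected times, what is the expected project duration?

te_Task 1 = (11 + 4·13 + 15)/6 = 78/6 = 13
te_Task 2 = (4 + 4·9 + 26)/6 = 66/6 = 11
te_Task 3 = (10 + 4·14 + 30)/6 = 96/6 = 16
te_Task 4 = (1 + 4·4 + 7)/6 = 24/6 = 4
te_Task 5 = (1 + 4·7 + 13)/6 = 42/6 = 7
te_Task 6 = (1 + 4·3 + 11)/6 = 24/6 = 4
te_Task 7 = (12 + 4·14 + 16)/6 = 84/6 = 14
te_Task 8 = (2 + 4·3 + 16)/6 = 30/6 = 5

Forward pass:
ES_Task 1 = 0; EF_Task 1 = 13
ES_Task 2 = 0; EF_Task 2 = 11
ES_Task 3 = max(EF_Task 1=13, EF_Task 2=11) = 13; EF_Task 3 = 13+16 = 29
ES_Task 4 = max(EF_Task 1=13, EF_Task 3=29) = 29; EF_Task 4 = 29+4 = 33
ES_Task 5 = 29; EF_Task 5 = 29+7 = 36
ES_Task 6 = max(EF_Task 1=13, EF_Task 3=29) = 29; EF_Task 6 = 29+4 = 33
ES_Task 7 = max(EF_Task 1=13, EF_Task 2=11) = 13; EF_Task 7 = 13+14 = 27
ES_Task 8 = max(EF_Task 2=11, EF_Task 4=33, EF_Task 5=36, EF_Task 6=33, EF_Task 7=27) = 36; EF_Task 8 = 36+5 = 41
Expected project duration μ = 41 days. Critical path: Task 1 → Task 3 → Task 5 → Task 8.

41 days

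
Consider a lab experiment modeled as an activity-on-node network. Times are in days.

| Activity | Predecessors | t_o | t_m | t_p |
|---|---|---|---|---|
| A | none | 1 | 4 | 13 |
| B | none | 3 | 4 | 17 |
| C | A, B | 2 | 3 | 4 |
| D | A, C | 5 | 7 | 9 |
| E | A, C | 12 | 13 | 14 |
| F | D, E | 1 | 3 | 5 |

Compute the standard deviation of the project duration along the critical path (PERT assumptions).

te_A = (1 + 4·4 + 13)/6 = 30/6 = 5; σ²_A = ((13−1)/6)² = 4.000
te_B = (3 + 4·4 + 17)/6 = 36/6 = 6; σ²_B = ((17−3)/6)² = 5.444
te_C = (2 + 4·3 + 4)/6 = 18/6 = 3; σ²_C = ((4−2)/6)² = 0.111
te_D = (5 + 4·7 + 9)/6 = 42/6 = 7; σ²_D = ((9−5)/6)² = 0.444
te_E = (12 + 4·13 + 14)/6 = 78/6 = 13; σ²_E = ((14−12)/6)² = 0.111
te_F = (1 + 4·3 + 5)/6 = 18/6 = 3; σ²_F = ((5−1)/6)² = 0.444

Forward pass:
ES_A = 0; EF_A = 5
ES_B = 0; EF_B = 6
ES_C = max(EF_A=5, EF_B=6) = 6; EF_C = 6+3 = 9
ES_D = max(EF_A=5, EF_C=9) = 9; EF_D = 9+7 = 16
ES_E = max(EF_A=5, EF_C=9) = 9; EF_E = 9+13 = 22
ES_F = max(EF_D=16, EF_E=22) = 22; EF_F = 22+3 = 25
Expected project duration μ = 25 days. Critical path: B → C → E → F.

Variance along critical path = 5.444 + 0.111 + 0.111 + 0.444 = 6.111
σ = √6.111 = 2.472 days

2.47 days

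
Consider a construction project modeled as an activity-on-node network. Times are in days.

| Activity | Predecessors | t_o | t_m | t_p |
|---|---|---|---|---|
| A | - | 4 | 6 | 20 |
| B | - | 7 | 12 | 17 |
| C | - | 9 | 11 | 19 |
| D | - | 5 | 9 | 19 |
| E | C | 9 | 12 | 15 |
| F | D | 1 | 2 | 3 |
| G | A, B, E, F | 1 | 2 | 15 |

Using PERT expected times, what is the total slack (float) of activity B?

te_A = (4 + 4·6 + 20)/6 = 48/6 = 8
te_B = (7 + 4·12 + 17)/6 = 72/6 = 12
te_C = (9 + 4·11 + 19)/6 = 72/6 = 12
te_D = (5 + 4·9 + 19)/6 = 60/6 = 10
te_E = (9 + 4·12 + 15)/6 = 72/6 = 12
te_F = (1 + 4·2 + 3)/6 = 12/6 = 2
te_G = (1 + 4·2 + 15)/6 = 24/6 = 4

Forward pass:
ES_A = 0; EF_A = 8
ES_B = 0; EF_B = 12
ES_C = 0; EF_C = 12
ES_D = 0; EF_D = 10
ES_E = 12; EF_E = 12+12 = 24
ES_F = 10; EF_F = 10+2 = 12
ES_G = max(EF_A=8, EF_B=12, EF_E=24, EF_F=12) = 24; EF_G = 24+4 = 28
Expected project duration μ = 28 days. Critical path: C → E → G.

Backward pass:
LF_G = 28; LS_G = 28−4 = 24
LF_F = LS_G = 24; LS_F = 24−2 = 22
LF_E = LS_G = 24; LS_E = 24−12 = 12
LF_D = LS_F = 22; LS_D = 22−10 = 12
LF_C = LS_E = 12; LS_C = 12−12 = 0
LF_B = LS_G = 24; LS_B = 24−12 = 12
LF_A = LS_G = 24; LS_A = 24−8 = 16
Slack_B = LS_B − ES_B = 12 − 0 = 12

12 days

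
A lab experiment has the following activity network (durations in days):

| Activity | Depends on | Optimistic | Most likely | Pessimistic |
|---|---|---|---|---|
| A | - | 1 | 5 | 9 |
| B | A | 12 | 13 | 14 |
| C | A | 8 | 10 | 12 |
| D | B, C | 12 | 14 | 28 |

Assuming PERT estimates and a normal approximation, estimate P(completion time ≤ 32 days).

0.252

te_A = (1 + 4·5 + 9)/6 = 30/6 = 5; σ²_A = ((9−1)/6)² = 1.778
te_B = (12 + 4·13 + 14)/6 = 78/6 = 13; σ²_B = ((14−12)/6)² = 0.111
te_C = (8 + 4·10 + 12)/6 = 60/6 = 10; σ²_C = ((12−8)/6)² = 0.444
te_D = (12 + 4·14 + 28)/6 = 96/6 = 16; σ²_D = ((28−12)/6)² = 7.111

Forward pass:
ES_A = 0; EF_A = 5
ES_B = 5; EF_B = 5+13 = 18
ES_C = 5; EF_C = 5+10 = 15
ES_D = max(EF_B=18, EF_C=15) = 18; EF_D = 18+16 = 34
Expected project duration μ = 34 days. Critical path: A → B → D.

Variance along critical path = 1.778 + 0.111 + 7.111 = 9.000; σ = √9.000 = 3.000 days.
Z = (32 − 34) / 3.000 = -0.667
P(T ≤ 32) = Φ(-0.667) ≈ 0.252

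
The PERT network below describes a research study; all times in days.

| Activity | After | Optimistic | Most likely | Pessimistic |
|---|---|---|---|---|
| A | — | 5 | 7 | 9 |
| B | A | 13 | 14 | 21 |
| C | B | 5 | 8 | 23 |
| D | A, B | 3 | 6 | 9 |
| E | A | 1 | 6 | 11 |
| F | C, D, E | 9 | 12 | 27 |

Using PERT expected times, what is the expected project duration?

te_A = (5 + 4·7 + 9)/6 = 42/6 = 7
te_B = (13 + 4·14 + 21)/6 = 90/6 = 15
te_C = (5 + 4·8 + 23)/6 = 60/6 = 10
te_D = (3 + 4·6 + 9)/6 = 36/6 = 6
te_E = (1 + 4·6 + 11)/6 = 36/6 = 6
te_F = (9 + 4·12 + 27)/6 = 84/6 = 14

Forward pass:
ES_A = 0; EF_A = 7
ES_B = 7; EF_B = 7+15 = 22
ES_C = 22; EF_C = 22+10 = 32
ES_D = max(EF_A=7, EF_B=22) = 22; EF_D = 22+6 = 28
ES_E = 7; EF_E = 7+6 = 13
ES_F = max(EF_C=32, EF_D=28, EF_E=13) = 32; EF_F = 32+14 = 46
Expected project duration μ = 46 days. Critical path: A → B → C → F.

46 days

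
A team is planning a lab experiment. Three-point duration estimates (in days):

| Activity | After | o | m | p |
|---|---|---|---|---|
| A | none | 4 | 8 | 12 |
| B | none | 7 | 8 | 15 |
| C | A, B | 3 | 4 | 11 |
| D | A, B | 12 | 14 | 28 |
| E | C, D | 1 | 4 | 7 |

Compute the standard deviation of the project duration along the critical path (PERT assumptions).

te_A = (4 + 4·8 + 12)/6 = 48/6 = 8; σ²_A = ((12−4)/6)² = 1.778
te_B = (7 + 4·8 + 15)/6 = 54/6 = 9; σ²_B = ((15−7)/6)² = 1.778
te_C = (3 + 4·4 + 11)/6 = 30/6 = 5; σ²_C = ((11−3)/6)² = 1.778
te_D = (12 + 4·14 + 28)/6 = 96/6 = 16; σ²_D = ((28−12)/6)² = 7.111
te_E = (1 + 4·4 + 7)/6 = 24/6 = 4; σ²_E = ((7−1)/6)² = 1.000

Forward pass:
ES_A = 0; EF_A = 8
ES_B = 0; EF_B = 9
ES_C = max(EF_A=8, EF_B=9) = 9; EF_C = 9+5 = 14
ES_D = max(EF_A=8, EF_B=9) = 9; EF_D = 9+16 = 25
ES_E = max(EF_C=14, EF_D=25) = 25; EF_E = 25+4 = 29
Expected project duration μ = 29 days. Critical path: B → D → E.

Variance along critical path = 1.778 + 7.111 + 1.000 = 9.889
σ = √9.889 = 3.145 days

3.14 days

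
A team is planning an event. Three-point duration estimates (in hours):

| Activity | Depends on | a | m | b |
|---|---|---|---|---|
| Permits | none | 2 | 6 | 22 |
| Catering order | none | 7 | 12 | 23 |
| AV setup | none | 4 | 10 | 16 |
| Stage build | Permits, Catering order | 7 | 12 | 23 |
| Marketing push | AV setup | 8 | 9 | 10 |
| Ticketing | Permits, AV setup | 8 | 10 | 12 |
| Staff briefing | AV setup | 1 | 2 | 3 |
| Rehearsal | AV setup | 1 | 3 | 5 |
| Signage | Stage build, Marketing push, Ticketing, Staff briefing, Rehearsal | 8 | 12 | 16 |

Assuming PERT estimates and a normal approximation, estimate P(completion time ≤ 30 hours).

0.023

te_Permits = (2 + 4·6 + 22)/6 = 48/6 = 8; σ²_Permits = ((22−2)/6)² = 11.111
te_Catering order = (7 + 4·12 + 23)/6 = 78/6 = 13; σ²_Catering order = ((23−7)/6)² = 7.111
te_AV setup = (4 + 4·10 + 16)/6 = 60/6 = 10; σ²_AV setup = ((16−4)/6)² = 4.000
te_Stage build = (7 + 4·12 + 23)/6 = 78/6 = 13; σ²_Stage build = ((23−7)/6)² = 7.111
te_Marketing push = (8 + 4·9 + 10)/6 = 54/6 = 9; σ²_Marketing push = ((10−8)/6)² = 0.111
te_Ticketing = (8 + 4·10 + 12)/6 = 60/6 = 10; σ²_Ticketing = ((12−8)/6)² = 0.444
te_Staff briefing = (1 + 4·2 + 3)/6 = 12/6 = 2; σ²_Staff briefing = ((3−1)/6)² = 0.111
te_Rehearsal = (1 + 4·3 + 5)/6 = 18/6 = 3; σ²_Rehearsal = ((5−1)/6)² = 0.444
te_Signage = (8 + 4·12 + 16)/6 = 72/6 = 12; σ²_Signage = ((16−8)/6)² = 1.778

Forward pass:
ES_Permits = 0; EF_Permits = 8
ES_Catering order = 0; EF_Catering order = 13
ES_AV setup = 0; EF_AV setup = 10
ES_Stage build = max(EF_Permits=8, EF_Catering order=13) = 13; EF_Stage build = 13+13 = 26
ES_Marketing push = 10; EF_Marketing push = 10+9 = 19
ES_Ticketing = max(EF_Permits=8, EF_AV setup=10) = 10; EF_Ticketing = 10+10 = 20
ES_Staff briefing = 10; EF_Staff briefing = 10+2 = 12
ES_Rehearsal = 10; EF_Rehearsal = 10+3 = 13
ES_Signage = max(EF_Stage build=26, EF_Marketing push=19, EF_Ticketing=20, EF_Staff briefing=12, EF_Rehearsal=13) = 26; EF_Signage = 26+12 = 38
Expected project duration μ = 38 hours. Critical path: Catering order → Stage build → Signage.

Variance along critical path = 7.111 + 7.111 + 1.778 = 16.000; σ = √16.000 = 4.000 hours.
Z = (30 − 38) / 4.000 = -2.000
P(T ≤ 30) = Φ(-2.000) ≈ 0.023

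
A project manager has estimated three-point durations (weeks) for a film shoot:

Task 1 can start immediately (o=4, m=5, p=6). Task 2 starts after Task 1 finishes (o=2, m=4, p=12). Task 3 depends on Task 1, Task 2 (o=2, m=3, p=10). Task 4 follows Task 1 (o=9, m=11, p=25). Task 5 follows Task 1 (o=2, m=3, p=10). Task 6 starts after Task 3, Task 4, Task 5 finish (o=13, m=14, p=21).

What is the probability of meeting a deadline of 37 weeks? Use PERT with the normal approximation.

0.909

te_Task 1 = (4 + 4·5 + 6)/6 = 30/6 = 5; σ²_Task 1 = ((6−4)/6)² = 0.111
te_Task 2 = (2 + 4·4 + 12)/6 = 30/6 = 5; σ²_Task 2 = ((12−2)/6)² = 2.778
te_Task 3 = (2 + 4·3 + 10)/6 = 24/6 = 4; σ²_Task 3 = ((10−2)/6)² = 1.778
te_Task 4 = (9 + 4·11 + 25)/6 = 78/6 = 13; σ²_Task 4 = ((25−9)/6)² = 7.111
te_Task 5 = (2 + 4·3 + 10)/6 = 24/6 = 4; σ²_Task 5 = ((10−2)/6)² = 1.778
te_Task 6 = (13 + 4·14 + 21)/6 = 90/6 = 15; σ²_Task 6 = ((21−13)/6)² = 1.778

Forward pass:
ES_Task 1 = 0; EF_Task 1 = 5
ES_Task 2 = 5; EF_Task 2 = 5+5 = 10
ES_Task 3 = max(EF_Task 1=5, EF_Task 2=10) = 10; EF_Task 3 = 10+4 = 14
ES_Task 4 = 5; EF_Task 4 = 5+13 = 18
ES_Task 5 = 5; EF_Task 5 = 5+4 = 9
ES_Task 6 = max(EF_Task 3=14, EF_Task 4=18, EF_Task 5=9) = 18; EF_Task 6 = 18+15 = 33
Expected project duration μ = 33 weeks. Critical path: Task 1 → Task 4 → Task 6.

Variance along critical path = 0.111 + 7.111 + 1.778 = 9.000; σ = √9.000 = 3.000 weeks.
Z = (37 − 33) / 3.000 = 1.333
P(T ≤ 37) = Φ(1.333) ≈ 0.909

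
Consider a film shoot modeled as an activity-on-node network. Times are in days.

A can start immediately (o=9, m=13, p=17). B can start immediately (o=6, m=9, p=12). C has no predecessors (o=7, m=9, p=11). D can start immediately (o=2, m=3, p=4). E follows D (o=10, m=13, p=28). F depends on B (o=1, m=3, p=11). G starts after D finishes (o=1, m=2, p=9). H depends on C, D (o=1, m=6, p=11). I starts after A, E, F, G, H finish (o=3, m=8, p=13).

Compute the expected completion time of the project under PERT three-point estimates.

te_A = (9 + 4·13 + 17)/6 = 78/6 = 13
te_B = (6 + 4·9 + 12)/6 = 54/6 = 9
te_C = (7 + 4·9 + 11)/6 = 54/6 = 9
te_D = (2 + 4·3 + 4)/6 = 18/6 = 3
te_E = (10 + 4·13 + 28)/6 = 90/6 = 15
te_F = (1 + 4·3 + 11)/6 = 24/6 = 4
te_G = (1 + 4·2 + 9)/6 = 18/6 = 3
te_H = (1 + 4·6 + 11)/6 = 36/6 = 6
te_I = (3 + 4·8 + 13)/6 = 48/6 = 8

Forward pass:
ES_A = 0; EF_A = 13
ES_B = 0; EF_B = 9
ES_C = 0; EF_C = 9
ES_D = 0; EF_D = 3
ES_E = 3; EF_E = 3+15 = 18
ES_F = 9; EF_F = 9+4 = 13
ES_G = 3; EF_G = 3+3 = 6
ES_H = max(EF_C=9, EF_D=3) = 9; EF_H = 9+6 = 15
ES_I = max(EF_A=13, EF_E=18, EF_F=13, EF_G=6, EF_H=15) = 18; EF_I = 18+8 = 26
Expected project duration μ = 26 days. Critical path: D → E → I.

26 days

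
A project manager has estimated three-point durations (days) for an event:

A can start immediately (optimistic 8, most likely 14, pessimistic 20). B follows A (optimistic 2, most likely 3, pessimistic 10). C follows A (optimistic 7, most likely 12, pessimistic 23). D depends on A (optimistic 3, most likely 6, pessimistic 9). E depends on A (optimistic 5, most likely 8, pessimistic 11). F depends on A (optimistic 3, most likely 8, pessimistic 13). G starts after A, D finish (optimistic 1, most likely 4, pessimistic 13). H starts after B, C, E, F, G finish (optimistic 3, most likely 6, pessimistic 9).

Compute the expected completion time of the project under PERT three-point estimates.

33 days

te_A = (8 + 4·14 + 20)/6 = 84/6 = 14
te_B = (2 + 4·3 + 10)/6 = 24/6 = 4
te_C = (7 + 4·12 + 23)/6 = 78/6 = 13
te_D = (3 + 4·6 + 9)/6 = 36/6 = 6
te_E = (5 + 4·8 + 11)/6 = 48/6 = 8
te_F = (3 + 4·8 + 13)/6 = 48/6 = 8
te_G = (1 + 4·4 + 13)/6 = 30/6 = 5
te_H = (3 + 4·6 + 9)/6 = 36/6 = 6

Forward pass:
ES_A = 0; EF_A = 14
ES_B = 14; EF_B = 14+4 = 18
ES_C = 14; EF_C = 14+13 = 27
ES_D = 14; EF_D = 14+6 = 20
ES_E = 14; EF_E = 14+8 = 22
ES_F = 14; EF_F = 14+8 = 22
ES_G = max(EF_A=14, EF_D=20) = 20; EF_G = 20+5 = 25
ES_H = max(EF_B=18, EF_C=27, EF_E=22, EF_F=22, EF_G=25) = 27; EF_H = 27+6 = 33
Expected project duration μ = 33 days. Critical path: A → C → H.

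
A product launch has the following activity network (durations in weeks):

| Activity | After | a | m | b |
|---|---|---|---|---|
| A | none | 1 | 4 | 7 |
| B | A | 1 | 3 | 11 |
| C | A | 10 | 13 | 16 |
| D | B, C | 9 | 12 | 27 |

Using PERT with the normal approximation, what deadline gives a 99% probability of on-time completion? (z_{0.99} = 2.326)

38.7 weeks

te_A = (1 + 4·4 + 7)/6 = 24/6 = 4; σ²_A = ((7−1)/6)² = 1.000
te_B = (1 + 4·3 + 11)/6 = 24/6 = 4; σ²_B = ((11−1)/6)² = 2.778
te_C = (10 + 4·13 + 16)/6 = 78/6 = 13; σ²_C = ((16−10)/6)² = 1.000
te_D = (9 + 4·12 + 27)/6 = 84/6 = 14; σ²_D = ((27−9)/6)² = 9.000

Forward pass:
ES_A = 0; EF_A = 4
ES_B = 4; EF_B = 4+4 = 8
ES_C = 4; EF_C = 4+13 = 17
ES_D = max(EF_B=8, EF_C=17) = 17; EF_D = 17+14 = 31
Expected project duration μ = 31 weeks. Critical path: A → C → D.

Variance along critical path = 1.000 + 1.000 + 9.000 = 11.000; σ = 3.317 weeks.
D = μ + z·σ = 31 + 2.326·3.317 = 38.7 weeks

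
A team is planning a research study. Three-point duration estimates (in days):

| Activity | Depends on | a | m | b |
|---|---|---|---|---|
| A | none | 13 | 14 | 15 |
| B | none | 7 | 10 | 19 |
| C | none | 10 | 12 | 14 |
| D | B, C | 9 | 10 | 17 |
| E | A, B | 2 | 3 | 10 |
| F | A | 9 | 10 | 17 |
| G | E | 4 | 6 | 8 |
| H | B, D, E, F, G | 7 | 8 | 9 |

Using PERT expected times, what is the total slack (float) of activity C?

te_A = (13 + 4·14 + 15)/6 = 84/6 = 14
te_B = (7 + 4·10 + 19)/6 = 66/6 = 11
te_C = (10 + 4·12 + 14)/6 = 72/6 = 12
te_D = (9 + 4·10 + 17)/6 = 66/6 = 11
te_E = (2 + 4·3 + 10)/6 = 24/6 = 4
te_F = (9 + 4·10 + 17)/6 = 66/6 = 11
te_G = (4 + 4·6 + 8)/6 = 36/6 = 6
te_H = (7 + 4·8 + 9)/6 = 48/6 = 8

Forward pass:
ES_A = 0; EF_A = 14
ES_B = 0; EF_B = 11
ES_C = 0; EF_C = 12
ES_D = max(EF_B=11, EF_C=12) = 12; EF_D = 12+11 = 23
ES_E = max(EF_A=14, EF_B=11) = 14; EF_E = 14+4 = 18
ES_F = 14; EF_F = 14+11 = 25
ES_G = 18; EF_G = 18+6 = 24
ES_H = max(EF_B=11, EF_D=23, EF_E=18, EF_F=25, EF_G=24) = 25; EF_H = 25+8 = 33
Expected project duration μ = 33 days. Critical path: A → F → H.

Backward pass:
LF_H = 33; LS_H = 33−8 = 25
LF_G = LS_H = 25; LS_G = 25−6 = 19
LF_F = LS_H = 25; LS_F = 25−11 = 14
LF_E = min(LS_G=19, LS_H=25) = 19; LS_E = 19−4 = 15
LF_D = LS_H = 25; LS_D = 25−11 = 14
LF_C = LS_D = 14; LS_C = 14−12 = 2
LF_B = min(LS_D=14, LS_E=15, LS_H=25) = 14; LS_B = 14−11 = 3
LF_A = min(LS_E=15, LS_F=14) = 14; LS_A = 14−14 = 0
Slack_C = LS_C − ES_C = 2 − 0 = 2

2 days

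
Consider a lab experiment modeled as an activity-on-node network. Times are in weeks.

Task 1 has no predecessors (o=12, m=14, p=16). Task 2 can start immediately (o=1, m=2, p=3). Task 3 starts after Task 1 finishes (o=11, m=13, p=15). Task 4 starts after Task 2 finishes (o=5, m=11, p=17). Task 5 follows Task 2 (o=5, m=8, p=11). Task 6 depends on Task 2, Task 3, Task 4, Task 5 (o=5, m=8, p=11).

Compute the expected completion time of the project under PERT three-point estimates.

te_Task 1 = (12 + 4·14 + 16)/6 = 84/6 = 14
te_Task 2 = (1 + 4·2 + 3)/6 = 12/6 = 2
te_Task 3 = (11 + 4·13 + 15)/6 = 78/6 = 13
te_Task 4 = (5 + 4·11 + 17)/6 = 66/6 = 11
te_Task 5 = (5 + 4·8 + 11)/6 = 48/6 = 8
te_Task 6 = (5 + 4·8 + 11)/6 = 48/6 = 8

Forward pass:
ES_Task 1 = 0; EF_Task 1 = 14
ES_Task 2 = 0; EF_Task 2 = 2
ES_Task 3 = 14; EF_Task 3 = 14+13 = 27
ES_Task 4 = 2; EF_Task 4 = 2+11 = 13
ES_Task 5 = 2; EF_Task 5 = 2+8 = 10
ES_Task 6 = max(EF_Task 2=2, EF_Task 3=27, EF_Task 4=13, EF_Task 5=10) = 27; EF_Task 6 = 27+8 = 35
Expected project duration μ = 35 weeks. Critical path: Task 1 → Task 3 → Task 6.

35 weeks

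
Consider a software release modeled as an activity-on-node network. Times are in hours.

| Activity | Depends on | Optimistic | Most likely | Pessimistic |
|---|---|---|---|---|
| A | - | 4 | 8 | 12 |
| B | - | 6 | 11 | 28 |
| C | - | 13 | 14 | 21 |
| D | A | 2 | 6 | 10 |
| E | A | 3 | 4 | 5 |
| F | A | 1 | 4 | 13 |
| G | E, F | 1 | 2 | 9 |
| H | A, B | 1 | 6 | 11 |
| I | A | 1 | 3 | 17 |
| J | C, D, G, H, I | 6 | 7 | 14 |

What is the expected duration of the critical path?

27 hours

te_A = (4 + 4·8 + 12)/6 = 48/6 = 8
te_B = (6 + 4·11 + 28)/6 = 78/6 = 13
te_C = (13 + 4·14 + 21)/6 = 90/6 = 15
te_D = (2 + 4·6 + 10)/6 = 36/6 = 6
te_E = (3 + 4·4 + 5)/6 = 24/6 = 4
te_F = (1 + 4·4 + 13)/6 = 30/6 = 5
te_G = (1 + 4·2 + 9)/6 = 18/6 = 3
te_H = (1 + 4·6 + 11)/6 = 36/6 = 6
te_I = (1 + 4·3 + 17)/6 = 30/6 = 5
te_J = (6 + 4·7 + 14)/6 = 48/6 = 8

Forward pass:
ES_A = 0; EF_A = 8
ES_B = 0; EF_B = 13
ES_C = 0; EF_C = 15
ES_D = 8; EF_D = 8+6 = 14
ES_E = 8; EF_E = 8+4 = 12
ES_F = 8; EF_F = 8+5 = 13
ES_G = max(EF_E=12, EF_F=13) = 13; EF_G = 13+3 = 16
ES_H = max(EF_A=8, EF_B=13) = 13; EF_H = 13+6 = 19
ES_I = 8; EF_I = 8+5 = 13
ES_J = max(EF_C=15, EF_D=14, EF_G=16, EF_H=19, EF_I=13) = 19; EF_J = 19+8 = 27
Expected project duration μ = 27 hours. Critical path: B → H → J.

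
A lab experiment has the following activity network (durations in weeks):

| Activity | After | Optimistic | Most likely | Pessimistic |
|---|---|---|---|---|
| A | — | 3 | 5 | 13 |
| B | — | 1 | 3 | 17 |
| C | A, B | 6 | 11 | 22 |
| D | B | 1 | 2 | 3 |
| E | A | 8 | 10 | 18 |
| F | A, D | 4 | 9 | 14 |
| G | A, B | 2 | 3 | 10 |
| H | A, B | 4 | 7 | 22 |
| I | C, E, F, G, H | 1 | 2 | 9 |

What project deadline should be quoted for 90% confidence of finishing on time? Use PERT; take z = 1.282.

te_A = (3 + 4·5 + 13)/6 = 36/6 = 6; σ²_A = ((13−3)/6)² = 2.778
te_B = (1 + 4·3 + 17)/6 = 30/6 = 5; σ²_B = ((17−1)/6)² = 7.111
te_C = (6 + 4·11 + 22)/6 = 72/6 = 12; σ²_C = ((22−6)/6)² = 7.111
te_D = (1 + 4·2 + 3)/6 = 12/6 = 2; σ²_D = ((3−1)/6)² = 0.111
te_E = (8 + 4·10 + 18)/6 = 66/6 = 11; σ²_E = ((18−8)/6)² = 2.778
te_F = (4 + 4·9 + 14)/6 = 54/6 = 9; σ²_F = ((14−4)/6)² = 2.778
te_G = (2 + 4·3 + 10)/6 = 24/6 = 4; σ²_G = ((10−2)/6)² = 1.778
te_H = (4 + 4·7 + 22)/6 = 54/6 = 9; σ²_H = ((22−4)/6)² = 9.000
te_I = (1 + 4·2 + 9)/6 = 18/6 = 3; σ²_I = ((9−1)/6)² = 1.778

Forward pass:
ES_A = 0; EF_A = 6
ES_B = 0; EF_B = 5
ES_C = max(EF_A=6, EF_B=5) = 6; EF_C = 6+12 = 18
ES_D = 5; EF_D = 5+2 = 7
ES_E = 6; EF_E = 6+11 = 17
ES_F = max(EF_A=6, EF_D=7) = 7; EF_F = 7+9 = 16
ES_G = max(EF_A=6, EF_B=5) = 6; EF_G = 6+4 = 10
ES_H = max(EF_A=6, EF_B=5) = 6; EF_H = 6+9 = 15
ES_I = max(EF_C=18, EF_E=17, EF_F=16, EF_G=10, EF_H=15) = 18; EF_I = 18+3 = 21
Expected project duration μ = 21 weeks. Critical path: A → C → I.

Variance along critical path = 2.778 + 7.111 + 1.778 = 11.667; σ = 3.416 weeks.
D = μ + z·σ = 21 + 1.282·3.416 = 25.4 weeks

25.4 weeks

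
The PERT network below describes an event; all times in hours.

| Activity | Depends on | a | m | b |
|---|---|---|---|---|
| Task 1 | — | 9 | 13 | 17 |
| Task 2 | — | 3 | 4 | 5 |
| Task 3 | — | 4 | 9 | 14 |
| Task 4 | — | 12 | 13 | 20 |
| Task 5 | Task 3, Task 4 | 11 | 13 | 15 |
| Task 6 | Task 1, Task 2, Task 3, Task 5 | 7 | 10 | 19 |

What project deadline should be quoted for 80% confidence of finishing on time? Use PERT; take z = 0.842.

40.1 hours

te_Task 1 = (9 + 4·13 + 17)/6 = 78/6 = 13; σ²_Task 1 = ((17−9)/6)² = 1.778
te_Task 2 = (3 + 4·4 + 5)/6 = 24/6 = 4; σ²_Task 2 = ((5−3)/6)² = 0.111
te_Task 3 = (4 + 4·9 + 14)/6 = 54/6 = 9; σ²_Task 3 = ((14−4)/6)² = 2.778
te_Task 4 = (12 + 4·13 + 20)/6 = 84/6 = 14; σ²_Task 4 = ((20−12)/6)² = 1.778
te_Task 5 = (11 + 4·13 + 15)/6 = 78/6 = 13; σ²_Task 5 = ((15−11)/6)² = 0.444
te_Task 6 = (7 + 4·10 + 19)/6 = 66/6 = 11; σ²_Task 6 = ((19−7)/6)² = 4.000

Forward pass:
ES_Task 1 = 0; EF_Task 1 = 13
ES_Task 2 = 0; EF_Task 2 = 4
ES_Task 3 = 0; EF_Task 3 = 9
ES_Task 4 = 0; EF_Task 4 = 14
ES_Task 5 = max(EF_Task 3=9, EF_Task 4=14) = 14; EF_Task 5 = 14+13 = 27
ES_Task 6 = max(EF_Task 1=13, EF_Task 2=4, EF_Task 3=9, EF_Task 5=27) = 27; EF_Task 6 = 27+11 = 38
Expected project duration μ = 38 hours. Critical path: Task 4 → Task 5 → Task 6.

Variance along critical path = 1.778 + 0.444 + 4.000 = 6.222; σ = 2.494 hours.
D = μ + z·σ = 38 + 0.842·2.494 = 40.1 hours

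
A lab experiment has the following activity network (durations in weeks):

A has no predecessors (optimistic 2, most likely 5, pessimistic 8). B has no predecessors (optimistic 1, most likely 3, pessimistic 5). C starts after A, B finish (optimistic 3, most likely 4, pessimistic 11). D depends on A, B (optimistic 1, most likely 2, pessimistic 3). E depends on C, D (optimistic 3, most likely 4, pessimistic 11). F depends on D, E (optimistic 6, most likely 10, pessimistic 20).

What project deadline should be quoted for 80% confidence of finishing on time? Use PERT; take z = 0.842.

te_A = (2 + 4·5 + 8)/6 = 30/6 = 5; σ²_A = ((8−2)/6)² = 1.000
te_B = (1 + 4·3 + 5)/6 = 18/6 = 3; σ²_B = ((5−1)/6)² = 0.444
te_C = (3 + 4·4 + 11)/6 = 30/6 = 5; σ²_C = ((11−3)/6)² = 1.778
te_D = (1 + 4·2 + 3)/6 = 12/6 = 2; σ²_D = ((3−1)/6)² = 0.111
te_E = (3 + 4·4 + 11)/6 = 30/6 = 5; σ²_E = ((11−3)/6)² = 1.778
te_F = (6 + 4·10 + 20)/6 = 66/6 = 11; σ²_F = ((20−6)/6)² = 5.444

Forward pass:
ES_A = 0; EF_A = 5
ES_B = 0; EF_B = 3
ES_C = max(EF_A=5, EF_B=3) = 5; EF_C = 5+5 = 10
ES_D = max(EF_A=5, EF_B=3) = 5; EF_D = 5+2 = 7
ES_E = max(EF_C=10, EF_D=7) = 10; EF_E = 10+5 = 15
ES_F = max(EF_D=7, EF_E=15) = 15; EF_F = 15+11 = 26
Expected project duration μ = 26 weeks. Critical path: A → C → E → F.

Variance along critical path = 1.000 + 1.778 + 1.778 + 5.444 = 10.000; σ = 3.162 weeks.
D = μ + z·σ = 26 + 0.842·3.162 = 28.7 weeks

28.7 weeks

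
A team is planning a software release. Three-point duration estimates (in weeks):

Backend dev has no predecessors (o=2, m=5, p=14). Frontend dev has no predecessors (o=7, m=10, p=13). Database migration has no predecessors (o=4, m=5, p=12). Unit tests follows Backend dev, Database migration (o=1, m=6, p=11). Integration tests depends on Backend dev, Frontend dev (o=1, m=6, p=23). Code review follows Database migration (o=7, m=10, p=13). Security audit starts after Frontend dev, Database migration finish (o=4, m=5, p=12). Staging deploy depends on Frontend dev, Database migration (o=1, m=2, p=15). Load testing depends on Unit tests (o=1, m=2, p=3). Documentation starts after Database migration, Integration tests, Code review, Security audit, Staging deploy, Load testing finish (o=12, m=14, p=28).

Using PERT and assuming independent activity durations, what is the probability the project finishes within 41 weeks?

0.934

te_Backend dev = (2 + 4·5 + 14)/6 = 36/6 = 6; σ²_Backend dev = ((14−2)/6)² = 4.000
te_Frontend dev = (7 + 4·10 + 13)/6 = 60/6 = 10; σ²_Frontend dev = ((13−7)/6)² = 1.000
te_Database migration = (4 + 4·5 + 12)/6 = 36/6 = 6; σ²_Database migration = ((12−4)/6)² = 1.778
te_Unit tests = (1 + 4·6 + 11)/6 = 36/6 = 6; σ²_Unit tests = ((11−1)/6)² = 2.778
te_Integration tests = (1 + 4·6 + 23)/6 = 48/6 = 8; σ²_Integration tests = ((23−1)/6)² = 13.444
te_Code review = (7 + 4·10 + 13)/6 = 60/6 = 10; σ²_Code review = ((13−7)/6)² = 1.000
te_Security audit = (4 + 4·5 + 12)/6 = 36/6 = 6; σ²_Security audit = ((12−4)/6)² = 1.778
te_Staging deploy = (1 + 4·2 + 15)/6 = 24/6 = 4; σ²_Staging deploy = ((15−1)/6)² = 5.444
te_Load testing = (1 + 4·2 + 3)/6 = 12/6 = 2; σ²_Load testing = ((3−1)/6)² = 0.111
te_Documentation = (12 + 4·14 + 28)/6 = 96/6 = 16; σ²_Documentation = ((28−12)/6)² = 7.111

Forward pass:
ES_Backend dev = 0; EF_Backend dev = 6
ES_Frontend dev = 0; EF_Frontend dev = 10
ES_Database migration = 0; EF_Database migration = 6
ES_Unit tests = max(EF_Backend dev=6, EF_Database migration=6) = 6; EF_Unit tests = 6+6 = 12
ES_Integration tests = max(EF_Backend dev=6, EF_Frontend dev=10) = 10; EF_Integration tests = 10+8 = 18
ES_Code review = 6; EF_Code review = 6+10 = 16
ES_Security audit = max(EF_Frontend dev=10, EF_Database migration=6) = 10; EF_Security audit = 10+6 = 16
ES_Staging deploy = max(EF_Frontend dev=10, EF_Database migration=6) = 10; EF_Staging deploy = 10+4 = 14
ES_Load testing = 12; EF_Load testing = 12+2 = 14
ES_Documentation = max(EF_Database migration=6, EF_Integration tests=18, EF_Code review=16, EF_Security audit=16, EF_Staging deploy=14, EF_Load testing=14) = 18; EF_Documentation = 18+16 = 34
Expected project duration μ = 34 weeks. Critical path: Frontend dev → Integration tests → Documentation.

Variance along critical path = 1.000 + 13.444 + 7.111 = 21.556; σ = √21.556 = 4.643 weeks.
Z = (41 − 34) / 4.643 = 1.508
P(T ≤ 41) = Φ(1.508) ≈ 0.934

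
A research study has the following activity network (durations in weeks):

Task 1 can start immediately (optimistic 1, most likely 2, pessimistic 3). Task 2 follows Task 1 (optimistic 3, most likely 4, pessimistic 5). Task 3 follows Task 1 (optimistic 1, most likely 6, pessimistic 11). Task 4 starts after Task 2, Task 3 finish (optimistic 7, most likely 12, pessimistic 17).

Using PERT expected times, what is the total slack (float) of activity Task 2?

2 weeks

te_Task 1 = (1 + 4·2 + 3)/6 = 12/6 = 2
te_Task 2 = (3 + 4·4 + 5)/6 = 24/6 = 4
te_Task 3 = (1 + 4·6 + 11)/6 = 36/6 = 6
te_Task 4 = (7 + 4·12 + 17)/6 = 72/6 = 12

Forward pass:
ES_Task 1 = 0; EF_Task 1 = 2
ES_Task 2 = 2; EF_Task 2 = 2+4 = 6
ES_Task 3 = 2; EF_Task 3 = 2+6 = 8
ES_Task 4 = max(EF_Task 2=6, EF_Task 3=8) = 8; EF_Task 4 = 8+12 = 20
Expected project duration μ = 20 weeks. Critical path: Task 1 → Task 3 → Task 4.

Backward pass:
LF_Task 4 = 20; LS_Task 4 = 20−12 = 8
LF_Task 3 = LS_Task 4 = 8; LS_Task 3 = 8−6 = 2
LF_Task 2 = LS_Task 4 = 8; LS_Task 2 = 8−4 = 4
LF_Task 1 = min(LS_Task 2=4, LS_Task 3=2) = 2; LS_Task 1 = 2−2 = 0
Slack_Task 2 = LS_Task 2 − ES_Task 2 = 4 − 2 = 2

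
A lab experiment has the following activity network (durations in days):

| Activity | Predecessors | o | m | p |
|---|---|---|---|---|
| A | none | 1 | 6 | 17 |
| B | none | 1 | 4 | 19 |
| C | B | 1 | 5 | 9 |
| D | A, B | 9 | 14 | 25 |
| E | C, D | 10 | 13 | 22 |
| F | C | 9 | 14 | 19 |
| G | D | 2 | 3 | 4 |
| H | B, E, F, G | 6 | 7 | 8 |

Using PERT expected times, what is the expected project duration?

te_A = (1 + 4·6 + 17)/6 = 42/6 = 7
te_B = (1 + 4·4 + 19)/6 = 36/6 = 6
te_C = (1 + 4·5 + 9)/6 = 30/6 = 5
te_D = (9 + 4·14 + 25)/6 = 90/6 = 15
te_E = (10 + 4·13 + 22)/6 = 84/6 = 14
te_F = (9 + 4·14 + 19)/6 = 84/6 = 14
te_G = (2 + 4·3 + 4)/6 = 18/6 = 3
te_H = (6 + 4·7 + 8)/6 = 42/6 = 7

Forward pass:
ES_A = 0; EF_A = 7
ES_B = 0; EF_B = 6
ES_C = 6; EF_C = 6+5 = 11
ES_D = max(EF_A=7, EF_B=6) = 7; EF_D = 7+15 = 22
ES_E = max(EF_C=11, EF_D=22) = 22; EF_E = 22+14 = 36
ES_F = 11; EF_F = 11+14 = 25
ES_G = 22; EF_G = 22+3 = 25
ES_H = max(EF_B=6, EF_E=36, EF_F=25, EF_G=25) = 36; EF_H = 36+7 = 43
Expected project duration μ = 43 days. Critical path: A → D → E → H.

43 days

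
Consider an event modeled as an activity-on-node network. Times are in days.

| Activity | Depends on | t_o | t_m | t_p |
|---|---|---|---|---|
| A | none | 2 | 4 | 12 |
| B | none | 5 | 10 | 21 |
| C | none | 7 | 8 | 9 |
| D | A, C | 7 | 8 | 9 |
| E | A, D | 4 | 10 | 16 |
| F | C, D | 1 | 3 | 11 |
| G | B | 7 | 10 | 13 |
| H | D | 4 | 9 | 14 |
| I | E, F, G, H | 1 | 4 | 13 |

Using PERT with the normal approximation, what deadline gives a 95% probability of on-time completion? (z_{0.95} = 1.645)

te_A = (2 + 4·4 + 12)/6 = 30/6 = 5; σ²_A = ((12−2)/6)² = 2.778
te_B = (5 + 4·10 + 21)/6 = 66/6 = 11; σ²_B = ((21−5)/6)² = 7.111
te_C = (7 + 4·8 + 9)/6 = 48/6 = 8; σ²_C = ((9−7)/6)² = 0.111
te_D = (7 + 4·8 + 9)/6 = 48/6 = 8; σ²_D = ((9−7)/6)² = 0.111
te_E = (4 + 4·10 + 16)/6 = 60/6 = 10; σ²_E = ((16−4)/6)² = 4.000
te_F = (1 + 4·3 + 11)/6 = 24/6 = 4; σ²_F = ((11−1)/6)² = 2.778
te_G = (7 + 4·10 + 13)/6 = 60/6 = 10; σ²_G = ((13−7)/6)² = 1.000
te_H = (4 + 4·9 + 14)/6 = 54/6 = 9; σ²_H = ((14−4)/6)² = 2.778
te_I = (1 + 4·4 + 13)/6 = 30/6 = 5; σ²_I = ((13−1)/6)² = 4.000

Forward pass:
ES_A = 0; EF_A = 5
ES_B = 0; EF_B = 11
ES_C = 0; EF_C = 8
ES_D = max(EF_A=5, EF_C=8) = 8; EF_D = 8+8 = 16
ES_E = max(EF_A=5, EF_D=16) = 16; EF_E = 16+10 = 26
ES_F = max(EF_C=8, EF_D=16) = 16; EF_F = 16+4 = 20
ES_G = 11; EF_G = 11+10 = 21
ES_H = 16; EF_H = 16+9 = 25
ES_I = max(EF_E=26, EF_F=20, EF_G=21, EF_H=25) = 26; EF_I = 26+5 = 31
Expected project duration μ = 31 days. Critical path: C → D → E → I.

Variance along critical path = 0.111 + 0.111 + 4.000 + 4.000 = 8.222; σ = 2.867 days.
D = μ + z·σ = 31 + 1.645·2.867 = 35.7 days

35.7 days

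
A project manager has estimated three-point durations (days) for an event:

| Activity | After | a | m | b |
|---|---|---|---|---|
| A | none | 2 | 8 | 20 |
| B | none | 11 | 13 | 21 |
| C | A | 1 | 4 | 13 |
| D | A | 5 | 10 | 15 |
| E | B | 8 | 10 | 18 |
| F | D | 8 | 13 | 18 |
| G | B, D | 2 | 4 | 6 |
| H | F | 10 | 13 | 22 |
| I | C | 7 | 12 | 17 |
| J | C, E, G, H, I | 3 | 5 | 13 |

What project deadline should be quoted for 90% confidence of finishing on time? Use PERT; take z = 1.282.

te_A = (2 + 4·8 + 20)/6 = 54/6 = 9; σ²_A = ((20−2)/6)² = 9.000
te_B = (11 + 4·13 + 21)/6 = 84/6 = 14; σ²_B = ((21−11)/6)² = 2.778
te_C = (1 + 4·4 + 13)/6 = 30/6 = 5; σ²_C = ((13−1)/6)² = 4.000
te_D = (5 + 4·10 + 15)/6 = 60/6 = 10; σ²_D = ((15−5)/6)² = 2.778
te_E = (8 + 4·10 + 18)/6 = 66/6 = 11; σ²_E = ((18−8)/6)² = 2.778
te_F = (8 + 4·13 + 18)/6 = 78/6 = 13; σ²_F = ((18−8)/6)² = 2.778
te_G = (2 + 4·4 + 6)/6 = 24/6 = 4; σ²_G = ((6−2)/6)² = 0.444
te_H = (10 + 4·13 + 22)/6 = 84/6 = 14; σ²_H = ((22−10)/6)² = 4.000
te_I = (7 + 4·12 + 17)/6 = 72/6 = 12; σ²_I = ((17−7)/6)² = 2.778
te_J = (3 + 4·5 + 13)/6 = 36/6 = 6; σ²_J = ((13−3)/6)² = 2.778

Forward pass:
ES_A = 0; EF_A = 9
ES_B = 0; EF_B = 14
ES_C = 9; EF_C = 9+5 = 14
ES_D = 9; EF_D = 9+10 = 19
ES_E = 14; EF_E = 14+11 = 25
ES_F = 19; EF_F = 19+13 = 32
ES_G = max(EF_B=14, EF_D=19) = 19; EF_G = 19+4 = 23
ES_H = 32; EF_H = 32+14 = 46
ES_I = 14; EF_I = 14+12 = 26
ES_J = max(EF_C=14, EF_E=25, EF_G=23, EF_H=46, EF_I=26) = 46; EF_J = 46+6 = 52
Expected project duration μ = 52 days. Critical path: A → D → F → H → J.

Variance along critical path = 9.000 + 2.778 + 2.778 + 4.000 + 2.778 = 21.333; σ = 4.619 days.
D = μ + z·σ = 52 + 1.282·4.619 = 57.9 days

57.9 days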